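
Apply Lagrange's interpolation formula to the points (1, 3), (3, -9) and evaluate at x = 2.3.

Lagrange interpolation formula:
P(x) = Σ yᵢ × Lᵢ(x)
where Lᵢ(x) = Π_{j≠i} (x - xⱼ)/(xᵢ - xⱼ)

L_0(2.3) = (2.3 - 3)/(1 - 3) = 0.350000
L_1(2.3) = (2.3 - 1)/(3 - 1) = 0.650000

P(2.3) = 3×L_0(2.3) + (-9)×L_1(2.3)
P(2.3) = -4.800000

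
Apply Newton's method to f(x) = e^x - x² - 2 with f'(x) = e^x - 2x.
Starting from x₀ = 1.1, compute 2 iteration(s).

f(x) = e^x - x² - 2
f'(x) = e^x - 2x
x₀ = 1.1

Newton-Raphson formula: x_{n+1} = x_n - f(x_n)/f'(x_n)

Iteration 1:
  f(1.100000) = -0.205834
  f'(1.100000) = 0.804166
  x_1 = 1.100000 - (-0.205834)/0.804166 = 1.355960
Iteration 2:
  f(1.355960) = 0.041856
  f'(1.355960) = 1.168564
  x_2 = 1.355960 - 0.041856/1.168564 = 1.320141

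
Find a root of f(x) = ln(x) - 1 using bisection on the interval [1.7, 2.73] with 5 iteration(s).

f(x) = ln(x) - 1
Initial interval: [1.7, 2.73]

Iteration 1:
  c_1 = (1.700000 + 2.730000)/2 = 2.215000
  f(c_1) = f(2.215000) = -0.204748
  f(a) × f(c) ≥ 0, new interval: [2.215000, 2.730000]
Iteration 2:
  c_2 = (2.215000 + 2.730000)/2 = 2.472500
  f(c_2) = f(2.472500) = -0.094770
  f(a) × f(c) ≥ 0, new interval: [2.472500, 2.730000]
Iteration 3:
  c_3 = (2.472500 + 2.730000)/2 = 2.601250
  f(c_3) = f(2.601250) = -0.044008
  f(a) × f(c) ≥ 0, new interval: [2.601250, 2.730000]
Iteration 4:
  c_4 = (2.601250 + 2.730000)/2 = 2.665625
  f(c_4) = f(2.665625) = -0.019561
  f(a) × f(c) ≥ 0, new interval: [2.665625, 2.730000]
Iteration 5:
  c_5 = (2.665625 + 2.730000)/2 = 2.697813
  f(c_5) = f(2.697813) = -0.007559
  f(a) × f(c) ≥ 0, new interval: [2.697813, 2.730000]

After 5 iteration(s), the approximation is c_5 = 2.697813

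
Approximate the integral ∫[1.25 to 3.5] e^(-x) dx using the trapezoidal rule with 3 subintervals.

f(x) = e^(-x)
a = 1.25, b = 3.5, n = 3
h = (b - a)/n = 0.750000

Trapezoidal rule: (h/2)[f(x₀) + 2f(x₁) + 2f(x₂) + ... + f(xₙ)]

x_0 = 1.2500, f(x_0) = 0.286505, coefficient = 1
x_1 = 2.0000, f(x_1) = 0.135335, coefficient = 2
x_2 = 2.7500, f(x_2) = 0.063928, coefficient = 2
x_3 = 3.5000, f(x_3) = 0.030197, coefficient = 1

I ≈ (0.750000/2) × 0.715228 = 0.268211
Exact value: 0.256307
Error: 0.011903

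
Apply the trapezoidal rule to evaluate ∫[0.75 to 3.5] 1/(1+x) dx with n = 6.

f(x) = 1/(1+x)
a = 0.75, b = 3.5, n = 6
h = (b - a)/n = 0.458333

Trapezoidal rule: (h/2)[f(x₀) + 2f(x₁) + 2f(x₂) + ... + f(xₙ)]

x_0 = 0.7500, f(x_0) = 0.571429, coefficient = 1
x_1 = 1.2083, f(x_1) = 0.452830, coefficient = 2
x_2 = 1.6667, f(x_2) = 0.375000, coefficient = 2
x_3 = 2.1250, f(x_3) = 0.320000, coefficient = 2
x_4 = 2.5833, f(x_4) = 0.279070, coefficient = 2
x_5 = 3.0417, f(x_5) = 0.247423, coefficient = 2
x_6 = 3.5000, f(x_6) = 0.222222, coefficient = 1

I ≈ (0.458333/2) × 4.142296 = 0.949276
Exact value: 0.944462
Error: 0.004815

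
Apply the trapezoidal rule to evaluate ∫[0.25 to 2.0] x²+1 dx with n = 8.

f(x) = x²+1
a = 0.25, b = 2.0, n = 8
h = (b - a)/n = 0.218750

Trapezoidal rule: (h/2)[f(x₀) + 2f(x₁) + 2f(x₂) + ... + f(xₙ)]

x_0 = 0.2500, f(x_0) = 1.062500, coefficient = 1
x_1 = 0.4688, f(x_1) = 1.219727, coefficient = 2
x_2 = 0.6875, f(x_2) = 1.472656, coefficient = 2
x_3 = 0.9062, f(x_3) = 1.821289, coefficient = 2
x_4 = 1.1250, f(x_4) = 2.265625, coefficient = 2
x_5 = 1.3438, f(x_5) = 2.805664, coefficient = 2
x_6 = 1.5625, f(x_6) = 3.441406, coefficient = 2
x_7 = 1.7812, f(x_7) = 4.172852, coefficient = 2
x_8 = 2.0000, f(x_8) = 5.000000, coefficient = 1

I ≈ (0.218750/2) × 40.460938 = 4.425415
Exact value: 4.411458
Error: 0.013957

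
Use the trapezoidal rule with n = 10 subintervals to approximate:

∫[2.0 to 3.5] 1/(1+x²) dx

f(x) = 1/(1+x²)
a = 2.0, b = 3.5, n = 10
h = (b - a)/n = 0.150000

Trapezoidal rule: (h/2)[f(x₀) + 2f(x₁) + 2f(x₂) + ... + f(xₙ)]

x_0 = 2.0000, f(x_0) = 0.200000, coefficient = 1
x_1 = 2.1500, f(x_1) = 0.177857, coefficient = 2
x_2 = 2.3000, f(x_2) = 0.158983, coefficient = 2
x_3 = 2.4500, f(x_3) = 0.142806, coefficient = 2
x_4 = 2.6000, f(x_4) = 0.128866, coefficient = 2
x_5 = 2.7500, f(x_5) = 0.116788, coefficient = 2
x_6 = 2.9000, f(x_6) = 0.106270, coefficient = 2
x_7 = 3.0500, f(x_7) = 0.097064, coefficient = 2
x_8 = 3.2000, f(x_8) = 0.088968, coefficient = 2
x_9 = 3.3500, f(x_9) = 0.081816, coefficient = 2
x_10 = 3.5000, f(x_10) = 0.075472, coefficient = 1

I ≈ (0.150000/2) × 2.474307 = 0.185573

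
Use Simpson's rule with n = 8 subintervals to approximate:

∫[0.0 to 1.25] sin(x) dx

f(x) = sin(x)
a = 0.0, b = 1.25, n = 8
h = (b - a)/n = 0.156250

Simpson's rule: (h/3)[f(x₀) + 4f(x₁) + 2f(x₂) + ... + f(xₙ)]

x_0 = 0.0000, f(x_0) = 0.000000, coefficient = 1
x_1 = 0.1562, f(x_1) = 0.155615, coefficient = 4
x_2 = 0.3125, f(x_2) = 0.307439, coefficient = 2
x_3 = 0.4688, f(x_3) = 0.451771, coefficient = 4
x_4 = 0.6250, f(x_4) = 0.585097, coefficient = 2
x_5 = 0.7812, f(x_5) = 0.704168, coefficient = 4
x_6 = 0.9375, f(x_6) = 0.806081, coefficient = 2
x_7 = 1.0938, f(x_7) = 0.888355, coefficient = 4
x_8 = 1.2500, f(x_8) = 0.948985, coefficient = 1

I ≈ (0.156250/3) × 13.145854 = 0.684680
Exact value: 0.684678
Error: 0.000002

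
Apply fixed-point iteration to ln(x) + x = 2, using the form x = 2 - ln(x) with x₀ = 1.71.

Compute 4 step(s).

Equation: ln(x) + x = 2
Fixed-point form: x = 2 - ln(x)
x₀ = 1.71

x_1 = g(1.710000) = 1.463507
x_2 = g(1.463507) = 1.619165
x_3 = g(1.619165) = 1.518090
x_4 = g(1.518090) = 1.582547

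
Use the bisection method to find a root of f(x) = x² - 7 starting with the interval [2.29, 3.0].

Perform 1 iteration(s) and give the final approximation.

f(x) = x² - 7
Initial interval: [2.29, 3.0]

Iteration 1:
  c_1 = (2.290000 + 3.000000)/2 = 2.645000
  f(c_1) = f(2.645000) = -0.003975
  f(a) × f(c) ≥ 0, new interval: [2.645000, 3.000000]

After 1 iteration(s), the approximation is c_1 = 2.645000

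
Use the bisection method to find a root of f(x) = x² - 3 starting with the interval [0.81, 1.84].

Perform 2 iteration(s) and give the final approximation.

f(x) = x² - 3
Initial interval: [0.81, 1.84]

Iteration 1:
  c_1 = (0.810000 + 1.840000)/2 = 1.325000
  f(c_1) = f(1.325000) = -1.244375
  f(a) × f(c) ≥ 0, new interval: [1.325000, 1.840000]
Iteration 2:
  c_2 = (1.325000 + 1.840000)/2 = 1.582500
  f(c_2) = f(1.582500) = -0.495694
  f(a) × f(c) ≥ 0, new interval: [1.582500, 1.840000]

After 2 iteration(s), the approximation is c_2 = 1.582500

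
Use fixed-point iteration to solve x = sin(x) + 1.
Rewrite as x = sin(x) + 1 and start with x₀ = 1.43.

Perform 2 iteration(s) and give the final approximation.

Equation: x = sin(x) + 1
Fixed-point form: x = sin(x) + 1
x₀ = 1.43

x_1 = g(1.430000) = 1.990105
x_2 = g(1.990105) = 1.913371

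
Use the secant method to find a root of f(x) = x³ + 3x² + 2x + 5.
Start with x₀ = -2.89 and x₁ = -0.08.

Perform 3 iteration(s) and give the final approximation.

f(x) = x³ + 3x² + 2x + 5
x₀ = -2.89, x₁ = -0.08

Secant formula: x_{n+1} = x_n - f(x_n)(x_n - x_{n-1})/(f(x_n) - f(x_{n-1}))

Iteration 1:
  f(-2.890000) = 0.138731
  f(-0.080000) = 4.858688
  x_2 = -0.080000 - 4.858688×(-0.080000 - (-2.890000))/(4.858688 - 0.138731)
       = -2.972593
Iteration 2:
  f(-0.080000) = 4.858688
  f(-2.972593) = -0.703006
  x_3 = -2.972593 - (-0.703006)×(-2.972593 - (-0.080000))/(-0.703006 - 4.858688)
       = -2.606965
Iteration 3:
  f(-2.972593) = -0.703006
  f(-2.606965) = 2.457242
  x_4 = -2.606965 - 2.457242×(-2.606965 - (-2.972593))/(2.457242 - (-0.703006))
       = -2.891258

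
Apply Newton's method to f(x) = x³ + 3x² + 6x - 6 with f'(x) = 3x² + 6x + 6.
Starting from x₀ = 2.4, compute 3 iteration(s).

f(x) = x³ + 3x² + 6x - 6
f'(x) = 3x² + 6x + 6
x₀ = 2.4

Newton-Raphson formula: x_{n+1} = x_n - f(x_n)/f'(x_n)

Iteration 1:
  f(2.400000) = 39.504000
  f'(2.400000) = 37.680000
  x_1 = 2.400000 - 39.504000/37.680000 = 1.351592
Iteration 2:
  f(1.351592) = 10.059051
  f'(1.351592) = 19.589960
  x_2 = 1.351592 - 10.059051/19.589960 = 0.838112
Iteration 3:
  f(0.838112) = 1.724689
  f'(0.838112) = 13.135972
  x_3 = 0.838112 - 1.724689/13.135972 = 0.706817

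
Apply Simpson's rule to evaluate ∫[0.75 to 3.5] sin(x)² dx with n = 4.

f(x) = sin(x)²
a = 0.75, b = 3.5, n = 4
h = (b - a)/n = 0.687500

Simpson's rule: (h/3)[f(x₀) + 4f(x₁) + 2f(x₂) + ... + f(xₙ)]

x_0 = 0.7500, f(x_0) = 0.464631, coefficient = 1
x_1 = 1.4375, f(x_1) = 0.982337, coefficient = 4
x_2 = 2.1250, f(x_2) = 0.723044, coefficient = 2
x_3 = 2.8125, f(x_3) = 0.104448, coefficient = 4
x_4 = 3.5000, f(x_4) = 0.123049, coefficient = 1

I ≈ (0.687500/3) × 6.380909 = 1.462292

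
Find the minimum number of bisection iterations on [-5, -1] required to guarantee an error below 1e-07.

We need (b-a)/2^n ≤ 1e-07
(-1 - (-5))/2^n ≤ 1e-07
4/2^n ≤ 1e-07
2^n ≥ 40000000
n ≥ log₂(40000000) = 25.25
n ≥ 26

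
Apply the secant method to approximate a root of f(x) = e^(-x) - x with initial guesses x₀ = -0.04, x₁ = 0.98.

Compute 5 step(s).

f(x) = e^(-x) - x
x₀ = -0.04, x₁ = 0.98

Secant formula: x_{n+1} = x_n - f(x_n)(x_n - x_{n-1})/(f(x_n) - f(x_{n-1}))

Iteration 1:
  f(-0.040000) = 1.080811
  f(0.980000) = -0.604689
  x_2 = 0.980000 - (-0.604689)×(0.980000 - (-0.040000))/(-0.604689 - 1.080811)
       = 0.614065
Iteration 2:
  f(0.980000) = -0.604689
  f(0.614065) = -0.072919
  x_3 = 0.614065 - (-0.072919)×(0.614065 - 0.980000)/(-0.072919 - (-0.604689))
       = 0.563887
Iteration 3:
  f(0.614065) = -0.072919
  f(0.563887) = 0.005107
  x_4 = 0.563887 - 0.005107×(0.563887 - 0.614065)/(0.005107 - (-0.072919))
       = 0.567171
Iteration 4:
  f(0.563887) = 0.005107
  f(0.567171) = -0.000043
  x_5 = 0.567171 - (-0.000043)×(0.567171 - 0.563887)/(-0.000043 - 0.005107)
       = 0.567143
Iteration 5:
  f(0.567171) = -0.000043
  f(0.567143) = 0.000000
  x_6 = 0.567143 - 0.000000×(0.567143 - 0.567171)/(0.000000 - (-0.000043))
       = 0.567143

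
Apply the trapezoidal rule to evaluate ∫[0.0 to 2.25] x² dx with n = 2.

f(x) = x²
a = 0.0, b = 2.25, n = 2
h = (b - a)/n = 1.125000

Trapezoidal rule: (h/2)[f(x₀) + 2f(x₁) + 2f(x₂) + ... + f(xₙ)]

x_0 = 0.0000, f(x_0) = 0.000000, coefficient = 1
x_1 = 1.1250, f(x_1) = 1.265625, coefficient = 2
x_2 = 2.2500, f(x_2) = 5.062500, coefficient = 1

I ≈ (1.125000/2) × 7.593750 = 4.271484
Exact value: 3.796875
Error: 0.474609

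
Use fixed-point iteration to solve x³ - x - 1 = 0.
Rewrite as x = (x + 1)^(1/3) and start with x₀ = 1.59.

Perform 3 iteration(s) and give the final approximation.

Equation: x³ - x - 1 = 0
Fixed-point form: x = (x + 1)^(1/3)
x₀ = 1.59

x_1 = g(1.590000) = 1.373304
x_2 = g(1.373304) = 1.333883
x_3 = g(1.333883) = 1.326457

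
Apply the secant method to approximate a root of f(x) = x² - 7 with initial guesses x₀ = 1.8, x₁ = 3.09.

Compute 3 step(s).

f(x) = x² - 7
x₀ = 1.8, x₁ = 3.09

Secant formula: x_{n+1} = x_n - f(x_n)(x_n - x_{n-1})/(f(x_n) - f(x_{n-1}))

Iteration 1:
  f(1.800000) = -3.760000
  f(3.090000) = 2.548100
  x_2 = 3.090000 - 2.548100×(3.090000 - 1.800000)/(2.548100 - (-3.760000))
       = 2.568916
Iteration 2:
  f(3.090000) = 2.548100
  f(2.568916) = -0.400670
  x_3 = 2.568916 - (-0.400670)×(2.568916 - 3.090000)/(-0.400670 - 2.548100)
       = 2.639719
Iteration 3:
  f(2.568916) = -0.400670
  f(2.639719) = -0.031881
  x_4 = 2.639719 - (-0.031881)×(2.639719 - 2.568916)/(-0.031881 - (-0.400670))
       = 2.645840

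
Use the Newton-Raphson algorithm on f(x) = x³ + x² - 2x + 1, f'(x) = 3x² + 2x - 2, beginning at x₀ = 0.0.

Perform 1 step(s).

f(x) = x³ + x² - 2x + 1
f'(x) = 3x² + 2x - 2
x₀ = 0.0

Newton-Raphson formula: x_{n+1} = x_n - f(x_n)/f'(x_n)

Iteration 1:
  f(0.000000) = 1.000000
  f'(0.000000) = -2.000000
  x_1 = 0.000000 - 1.000000/(-2.000000) = 0.500000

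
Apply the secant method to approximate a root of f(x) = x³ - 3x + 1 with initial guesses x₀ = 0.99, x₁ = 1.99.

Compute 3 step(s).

f(x) = x³ - 3x + 1
x₀ = 0.99, x₁ = 1.99

Secant formula: x_{n+1} = x_n - f(x_n)(x_n - x_{n-1})/(f(x_n) - f(x_{n-1}))

Iteration 1:
  f(0.990000) = -0.999701
  f(1.990000) = 2.910599
  x_2 = 1.990000 - 2.910599×(1.990000 - 0.990000)/(2.910599 - (-0.999701))
       = 1.245658
Iteration 2:
  f(1.990000) = 2.910599
  f(1.245658) = -0.804131
  x_3 = 1.245658 - (-0.804131)×(1.245658 - 1.990000)/(-0.804131 - 2.910599)
       = 1.406787
Iteration 3:
  f(1.245658) = -0.804131
  f(1.406787) = -0.436261
  x_4 = 1.406787 - (-0.436261)×(1.406787 - 1.245658)/(-0.436261 - (-0.804131))
       = 1.597870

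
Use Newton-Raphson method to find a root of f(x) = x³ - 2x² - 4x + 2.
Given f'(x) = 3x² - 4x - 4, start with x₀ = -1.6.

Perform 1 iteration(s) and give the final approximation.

f(x) = x³ - 2x² - 4x + 2
f'(x) = 3x² - 4x - 4
x₀ = -1.6

Newton-Raphson formula: x_{n+1} = x_n - f(x_n)/f'(x_n)

Iteration 1:
  f(-1.600000) = -0.816000
  f'(-1.600000) = 10.080000
  x_1 = -1.600000 - (-0.816000)/10.080000 = -1.519048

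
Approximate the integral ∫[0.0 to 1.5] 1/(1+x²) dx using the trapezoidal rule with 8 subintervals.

f(x) = 1/(1+x²)
a = 0.0, b = 1.5, n = 8
h = (b - a)/n = 0.187500

Trapezoidal rule: (h/2)[f(x₀) + 2f(x₁) + 2f(x₂) + ... + f(xₙ)]

x_0 = 0.0000, f(x_0) = 1.000000, coefficient = 1
x_1 = 0.1875, f(x_1) = 0.966038, coefficient = 2
x_2 = 0.3750, f(x_2) = 0.876712, coefficient = 2
x_3 = 0.5625, f(x_3) = 0.759644, coefficient = 2
x_4 = 0.7500, f(x_4) = 0.640000, coefficient = 2
x_5 = 0.9375, f(x_5) = 0.532225, coefficient = 2
x_6 = 1.1250, f(x_6) = 0.441379, coefficient = 2
x_7 = 1.3125, f(x_7) = 0.367288, coefficient = 2
x_8 = 1.5000, f(x_8) = 0.307692, coefficient = 1

I ≈ (0.187500/2) × 10.474265 = 0.981962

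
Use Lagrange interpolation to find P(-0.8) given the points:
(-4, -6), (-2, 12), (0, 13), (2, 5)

Lagrange interpolation formula:
P(x) = Σ yᵢ × Lᵢ(x)
where Lᵢ(x) = Π_{j≠i} (x - xⱼ)/(xᵢ - xⱼ)

L_0(-0.8) = (-0.8 - (-2))/(-4 - (-2)) × (-0.8 - 0)/(-4 - 0) × (-0.8 - 2)/(-4 - 2) = -0.056000
L_1(-0.8) = (-0.8 - (-4))/(-2 - (-4)) × (-0.8 - 0)/(-2 - 0) × (-0.8 - 2)/(-2 - 2) = 0.448000
L_2(-0.8) = (-0.8 - (-4))/(0 - (-4)) × (-0.8 - (-2))/(0 - (-2)) × (-0.8 - 2)/(0 - 2) = 0.672000
L_3(-0.8) = (-0.8 - (-4))/(2 - (-4)) × (-0.8 - (-2))/(2 - (-2)) × (-0.8 - 0)/(2 - 0) = -0.064000

P(-0.8) = (-6)×L_0(-0.8) + 12×L_1(-0.8) + 13×L_2(-0.8) + 5×L_3(-0.8)
P(-0.8) = 14.128000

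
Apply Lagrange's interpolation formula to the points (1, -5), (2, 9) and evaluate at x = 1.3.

Lagrange interpolation formula:
P(x) = Σ yᵢ × Lᵢ(x)
where Lᵢ(x) = Π_{j≠i} (x - xⱼ)/(xᵢ - xⱼ)

L_0(1.3) = (1.3 - 2)/(1 - 2) = 0.700000
L_1(1.3) = (1.3 - 1)/(2 - 1) = 0.300000

P(1.3) = (-5)×L_0(1.3) + 9×L_1(1.3)
P(1.3) = -0.800000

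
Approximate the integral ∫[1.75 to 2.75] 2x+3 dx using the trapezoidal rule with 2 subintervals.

f(x) = 2x+3
a = 1.75, b = 2.75, n = 2
h = (b - a)/n = 0.500000

Trapezoidal rule: (h/2)[f(x₀) + 2f(x₁) + 2f(x₂) + ... + f(xₙ)]

x_0 = 1.7500, f(x_0) = 6.500000, coefficient = 1
x_1 = 2.2500, f(x_1) = 7.500000, coefficient = 2
x_2 = 2.7500, f(x_2) = 8.500000, coefficient = 1

I ≈ (0.500000/2) × 30.000000 = 7.500000
Exact value: 7.500000
Error: 0.000000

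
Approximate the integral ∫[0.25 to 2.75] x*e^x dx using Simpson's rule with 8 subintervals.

f(x) = x*e^x
a = 0.25, b = 2.75, n = 8
h = (b - a)/n = 0.312500

Simpson's rule: (h/3)[f(x₀) + 4f(x₁) + 2f(x₂) + ... + f(xₙ)]

x_0 = 0.2500, f(x_0) = 0.321006, coefficient = 1
x_1 = 0.5625, f(x_1) = 0.987218, coefficient = 4
x_2 = 0.8750, f(x_2) = 2.099016, coefficient = 2
x_3 = 1.1875, f(x_3) = 3.893663, coefficient = 4
x_4 = 1.5000, f(x_4) = 6.722534, coefficient = 2
x_5 = 1.8125, f(x_5) = 11.102909, coefficient = 4
x_6 = 2.1250, f(x_6) = 17.792407, coefficient = 2
x_7 = 2.4375, f(x_7) = 27.895710, coefficient = 4
x_8 = 2.7500, f(x_8) = 43.017238, coefficient = 1

I ≈ (0.312500/3) × 272.084156 = 28.342100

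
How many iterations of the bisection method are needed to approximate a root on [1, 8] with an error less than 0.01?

We need (b-a)/2^n ≤ 0.01
(8 - 1)/2^n ≤ 0.01
7/2^n ≤ 0.01
2^n ≥ 700
n ≥ log₂(700) = 9.45
n ≥ 10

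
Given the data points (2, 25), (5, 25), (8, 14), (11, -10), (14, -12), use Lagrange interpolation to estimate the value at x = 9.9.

Lagrange interpolation formula:
P(x) = Σ yᵢ × Lᵢ(x)
where Lᵢ(x) = Π_{j≠i} (x - xⱼ)/(xᵢ - xⱼ)

L_0(9.9) = (9.9 - 5)/(2 - 5) × (9.9 - 8)/(2 - 8) × (9.9 - 11)/(2 - 11) × (9.9 - 14)/(2 - 14) = 0.021599
L_1(9.9) = (9.9 - 2)/(5 - 2) × (9.9 - 8)/(5 - 8) × (9.9 - 11)/(5 - 11) × (9.9 - 14)/(5 - 14) = -0.139290
L_2(9.9) = (9.9 - 2)/(8 - 2) × (9.9 - 5)/(8 - 5) × (9.9 - 11)/(8 - 11) × (9.9 - 14)/(8 - 14) = 0.538834
L_3(9.9) = (9.9 - 2)/(11 - 2) × (9.9 - 5)/(11 - 5) × (9.9 - 8)/(11 - 8) × (9.9 - 14)/(11 - 14) = 0.620475
L_4(9.9) = (9.9 - 2)/(14 - 2) × (9.9 - 5)/(14 - 5) × (9.9 - 8)/(14 - 8) × (9.9 - 11)/(14 - 11) = -0.041617

P(9.9) = 25×L_0(9.9) + 25×L_1(9.9) + 14×L_2(9.9) + (-10)×L_3(9.9) + (-12)×L_4(9.9)
P(9.9) = -1.103961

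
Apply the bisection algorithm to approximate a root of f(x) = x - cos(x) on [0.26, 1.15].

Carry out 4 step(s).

f(x) = x - cos(x)
Initial interval: [0.26, 1.15]

Iteration 1:
  c_1 = (0.260000 + 1.150000)/2 = 0.705000
  f(c_1) = f(0.705000) = -0.056612
  f(a) × f(c) ≥ 0, new interval: [0.705000, 1.150000]
Iteration 2:
  c_2 = (0.705000 + 1.150000)/2 = 0.927500
  f(c_2) = f(0.927500) = 0.327664
  f(a) × f(c) < 0, new interval: [0.705000, 0.927500]
Iteration 3:
  c_3 = (0.705000 + 0.927500)/2 = 0.816250
  f(c_3) = f(0.816250) = 0.131292
  f(a) × f(c) < 0, new interval: [0.705000, 0.816250]
Iteration 4:
  c_4 = (0.705000 + 0.816250)/2 = 0.760625
  f(c_4) = f(0.760625) = 0.036220
  f(a) × f(c) < 0, new interval: [0.705000, 0.760625]

After 4 iteration(s), the approximation is c_4 = 0.760625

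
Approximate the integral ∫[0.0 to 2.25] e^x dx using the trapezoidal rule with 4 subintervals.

f(x) = e^x
a = 0.0, b = 2.25, n = 4
h = (b - a)/n = 0.562500

Trapezoidal rule: (h/2)[f(x₀) + 2f(x₁) + 2f(x₂) + ... + f(xₙ)]

x_0 = 0.0000, f(x_0) = 1.000000, coefficient = 1
x_1 = 0.5625, f(x_1) = 1.755055, coefficient = 2
x_2 = 1.1250, f(x_2) = 3.080217, coefficient = 2
x_3 = 1.6875, f(x_3) = 5.405949, coefficient = 2
x_4 = 2.2500, f(x_4) = 9.487736, coefficient = 1

I ≈ (0.562500/2) × 30.970177 = 8.710362
Exact value: 8.487736
Error: 0.222626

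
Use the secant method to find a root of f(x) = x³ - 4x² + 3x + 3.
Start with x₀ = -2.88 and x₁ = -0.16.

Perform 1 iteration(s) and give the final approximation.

f(x) = x³ - 4x² + 3x + 3
x₀ = -2.88, x₁ = -0.16

Secant formula: x_{n+1} = x_n - f(x_n)(x_n - x_{n-1})/(f(x_n) - f(x_{n-1}))

Iteration 1:
  f(-2.880000) = -62.705472
  f(-0.160000) = 2.413504
  x_2 = -0.160000 - 2.413504×(-0.160000 - (-2.880000))/(2.413504 - (-62.705472))
       = -0.260811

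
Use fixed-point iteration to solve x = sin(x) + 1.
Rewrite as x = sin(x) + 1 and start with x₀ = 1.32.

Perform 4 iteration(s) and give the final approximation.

Equation: x = sin(x) + 1
Fixed-point form: x = sin(x) + 1
x₀ = 1.32

x_1 = g(1.320000) = 1.968715
x_2 = g(1.968715) = 1.921869
x_3 = g(1.921869) = 1.939004
x_4 = g(1.939004) = 1.932974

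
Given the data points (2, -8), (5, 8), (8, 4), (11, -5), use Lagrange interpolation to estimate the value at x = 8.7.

Lagrange interpolation formula:
P(x) = Σ yᵢ × Lᵢ(x)
where Lᵢ(x) = Π_{j≠i} (x - xⱼ)/(xᵢ - xⱼ)

L_0(8.7) = (8.7 - 5)/(2 - 5) × (8.7 - 8)/(2 - 8) × (8.7 - 11)/(2 - 11) = 0.036772
L_1(8.7) = (8.7 - 2)/(5 - 2) × (8.7 - 8)/(5 - 8) × (8.7 - 11)/(5 - 11) = -0.199759
L_2(8.7) = (8.7 - 2)/(8 - 2) × (8.7 - 5)/(8 - 5) × (8.7 - 11)/(8 - 11) = 1.055870
L_3(8.7) = (8.7 - 2)/(11 - 2) × (8.7 - 5)/(11 - 5) × (8.7 - 8)/(11 - 8) = 0.107117

P(8.7) = (-8)×L_0(8.7) + 8×L_1(8.7) + 4×L_2(8.7) + (-5)×L_3(8.7)
P(8.7) = 1.795648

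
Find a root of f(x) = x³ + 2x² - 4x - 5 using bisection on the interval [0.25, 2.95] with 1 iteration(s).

f(x) = x³ + 2x² - 4x - 5
Initial interval: [0.25, 2.95]

Iteration 1:
  c_1 = (0.250000 + 2.950000)/2 = 1.600000
  f(c_1) = f(1.600000) = -2.184000
  f(a) × f(c) ≥ 0, new interval: [1.600000, 2.950000]

After 1 iteration(s), the approximation is c_1 = 1.600000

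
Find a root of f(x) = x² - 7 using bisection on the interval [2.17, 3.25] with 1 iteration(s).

f(x) = x² - 7
Initial interval: [2.17, 3.25]

Iteration 1:
  c_1 = (2.170000 + 3.250000)/2 = 2.710000
  f(c_1) = f(2.710000) = 0.344100
  f(a) × f(c) < 0, new interval: [2.170000, 2.710000]

After 1 iteration(s), the approximation is c_1 = 2.710000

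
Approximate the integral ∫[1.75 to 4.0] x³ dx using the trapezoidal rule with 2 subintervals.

f(x) = x³
a = 1.75, b = 4.0, n = 2
h = (b - a)/n = 1.125000

Trapezoidal rule: (h/2)[f(x₀) + 2f(x₁) + 2f(x₂) + ... + f(xₙ)]

x_0 = 1.7500, f(x_0) = 5.359375, coefficient = 1
x_1 = 2.8750, f(x_1) = 23.763672, coefficient = 2
x_2 = 4.0000, f(x_2) = 64.000000, coefficient = 1

I ≈ (1.125000/2) × 116.886719 = 65.748779
Exact value: 61.655273
Error: 4.093506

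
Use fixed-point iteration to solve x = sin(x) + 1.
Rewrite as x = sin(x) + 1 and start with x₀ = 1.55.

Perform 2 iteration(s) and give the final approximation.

Equation: x = sin(x) + 1
Fixed-point form: x = sin(x) + 1
x₀ = 1.55

x_1 = g(1.550000) = 1.999784
x_2 = g(1.999784) = 1.909387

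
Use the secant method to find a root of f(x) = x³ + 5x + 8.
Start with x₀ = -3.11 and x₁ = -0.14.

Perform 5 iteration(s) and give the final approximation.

f(x) = x³ + 5x + 8
x₀ = -3.11, x₁ = -0.14

Secant formula: x_{n+1} = x_n - f(x_n)(x_n - x_{n-1})/(f(x_n) - f(x_{n-1}))

Iteration 1:
  f(-3.110000) = -37.630231
  f(-0.140000) = 7.297256
  x_2 = -0.140000 - 7.297256×(-0.140000 - (-3.110000))/(7.297256 - (-37.630231))
       = -0.622396
Iteration 2:
  f(-0.140000) = 7.297256
  f(-0.622396) = 4.646917
  x_3 = -0.622396 - 4.646917×(-0.622396 - (-0.140000))/(4.646917 - 7.297256)
       = -1.468196
Iteration 3:
  f(-0.622396) = 4.646917
  f(-1.468196) = -2.505818
  x_4 = -1.468196 - (-2.505818)×(-1.468196 - (-0.622396))/(-2.505818 - 4.646917)
       = -1.171887
Iteration 4:
  f(-1.468196) = -2.505818
  f(-1.171887) = 0.531193
  x_5 = -1.171887 - 0.531193×(-1.171887 - (-1.468196))/(0.531193 - (-2.505818))
       = -1.223713
Iteration 5:
  f(-1.171887) = 0.531193
  f(-1.223713) = 0.048957
  x_6 = -1.223713 - 0.048957×(-1.223713 - (-1.171887))/(0.048957 - 0.531193)
       = -1.228974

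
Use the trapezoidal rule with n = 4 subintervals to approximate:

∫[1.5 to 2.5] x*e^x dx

f(x) = x*e^x
a = 1.5, b = 2.5, n = 4
h = (b - a)/n = 0.250000

Trapezoidal rule: (h/2)[f(x₀) + 2f(x₁) + 2f(x₂) + ... + f(xₙ)]

x_0 = 1.5000, f(x_0) = 6.722534, coefficient = 1
x_1 = 1.7500, f(x_1) = 10.070555, coefficient = 2
x_2 = 2.0000, f(x_2) = 14.778112, coefficient = 2
x_3 = 2.2500, f(x_3) = 21.347406, coefficient = 2
x_4 = 2.5000, f(x_4) = 30.456235, coefficient = 1

I ≈ (0.250000/2) × 129.570914 = 16.196364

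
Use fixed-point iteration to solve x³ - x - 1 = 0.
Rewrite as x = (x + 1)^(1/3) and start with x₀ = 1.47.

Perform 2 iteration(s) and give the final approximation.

Equation: x³ - x - 1 = 0
Fixed-point form: x = (x + 1)^(1/3)
x₀ = 1.47

x_1 = g(1.470000) = 1.351758
x_2 = g(1.351758) = 1.329834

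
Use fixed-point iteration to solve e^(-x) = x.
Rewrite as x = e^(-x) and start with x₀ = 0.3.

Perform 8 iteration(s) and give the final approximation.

Equation: e^(-x) = x
Fixed-point form: x = e^(-x)
x₀ = 0.3

x_1 = g(0.300000) = 0.740818
x_2 = g(0.740818) = 0.476724
x_3 = g(0.476724) = 0.620814
x_4 = g(0.620814) = 0.537507
x_5 = g(0.537507) = 0.584203
x_6 = g(0.584203) = 0.557550
x_7 = g(0.557550) = 0.572610
x_8 = g(0.572610) = 0.564051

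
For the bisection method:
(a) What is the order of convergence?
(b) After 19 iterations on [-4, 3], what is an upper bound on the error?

(a) Bisection has linear (order 1) convergence; the error is halved each step.

(b) Error bound = (b-a)/2^n = (3 - (-4))/2^{19}
    = 7/2^{19}

(a) 1 (linear); (b) error ≤ 1.34e-05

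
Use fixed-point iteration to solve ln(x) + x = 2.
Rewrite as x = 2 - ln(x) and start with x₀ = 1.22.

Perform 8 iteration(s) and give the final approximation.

Equation: ln(x) + x = 2
Fixed-point form: x = 2 - ln(x)
x₀ = 1.22

x_1 = g(1.220000) = 1.801149
x_2 = g(1.801149) = 1.411575
x_3 = g(1.411575) = 1.655294
x_4 = g(1.655294) = 1.496021
x_5 = g(1.496021) = 1.597191
x_6 = g(1.597191) = 1.531754
x_7 = g(1.531754) = 1.573587
x_8 = g(1.573587) = 1.546642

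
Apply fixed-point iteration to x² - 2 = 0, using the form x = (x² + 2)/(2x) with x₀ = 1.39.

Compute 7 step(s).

Equation: x² - 2 = 0
Fixed-point form: x = (x² + 2)/(2x)
x₀ = 1.39

x_1 = g(1.390000) = 1.414424
x_2 = g(1.414424) = 1.414214
x_3 = g(1.414214) = 1.414214
x_4 = g(1.414214) = 1.414214
x_5 = g(1.414214) = 1.414214
x_6 = g(1.414214) = 1.414214
x_7 = g(1.414214) = 1.414214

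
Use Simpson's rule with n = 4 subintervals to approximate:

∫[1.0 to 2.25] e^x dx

f(x) = e^x
a = 1.0, b = 2.25, n = 4
h = (b - a)/n = 0.312500

Simpson's rule: (h/3)[f(x₀) + 4f(x₁) + 2f(x₂) + ... + f(xₙ)]

x_0 = 1.0000, f(x_0) = 2.718282, coefficient = 1
x_1 = 1.3125, f(x_1) = 3.715451, coefficient = 4
x_2 = 1.6250, f(x_2) = 5.078419, coefficient = 2
x_3 = 1.9375, f(x_3) = 6.941376, coefficient = 4
x_4 = 2.2500, f(x_4) = 9.487736, coefficient = 1

I ≈ (0.312500/3) × 64.990162 = 6.769809
Exact value: 6.769454
Error: 0.000355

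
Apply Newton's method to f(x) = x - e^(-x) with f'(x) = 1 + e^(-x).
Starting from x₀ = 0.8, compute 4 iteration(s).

f(x) = x - e^(-x)
f'(x) = 1 + e^(-x)
x₀ = 0.8

Newton-Raphson formula: x_{n+1} = x_n - f(x_n)/f'(x_n)

Iteration 1:
  f(0.800000) = 0.350671
  f'(0.800000) = 1.449329
  x_1 = 0.800000 - 0.350671/1.449329 = 0.558046
Iteration 2:
  f(0.558046) = -0.014280
  f'(0.558046) = 1.572326
  x_2 = 0.558046 - (-0.014280)/1.572326 = 0.567128
Iteration 3:
  f(0.567128) = -0.000024
  f'(0.567128) = 1.567152
  x_3 = 0.567128 - (-0.000024)/1.567152 = 0.567143
Iteration 4:
  f(0.567143) = 0.000000
  f'(0.567143) = 1.567143
  x_4 = 0.567143 - 0.000000/1.567143 = 0.567143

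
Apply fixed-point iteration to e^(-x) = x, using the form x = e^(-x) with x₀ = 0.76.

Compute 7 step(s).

Equation: e^(-x) = x
Fixed-point form: x = e^(-x)
x₀ = 0.76

x_1 = g(0.760000) = 0.467666
x_2 = g(0.467666) = 0.626462
x_3 = g(0.626462) = 0.534479
x_4 = g(0.534479) = 0.585974
x_5 = g(0.585974) = 0.556563
x_6 = g(0.556563) = 0.573176
x_7 = g(0.573176) = 0.563732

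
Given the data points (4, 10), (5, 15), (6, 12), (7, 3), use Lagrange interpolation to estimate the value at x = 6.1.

Lagrange interpolation formula:
P(x) = Σ yᵢ × Lᵢ(x)
where Lᵢ(x) = Π_{j≠i} (x - xⱼ)/(xᵢ - xⱼ)

L_0(6.1) = (6.1 - 5)/(4 - 5) × (6.1 - 6)/(4 - 6) × (6.1 - 7)/(4 - 7) = 0.016500
L_1(6.1) = (6.1 - 4)/(5 - 4) × (6.1 - 6)/(5 - 6) × (6.1 - 7)/(5 - 7) = -0.094500
L_2(6.1) = (6.1 - 4)/(6 - 4) × (6.1 - 5)/(6 - 5) × (6.1 - 7)/(6 - 7) = 1.039500
L_3(6.1) = (6.1 - 4)/(7 - 4) × (6.1 - 5)/(7 - 5) × (6.1 - 6)/(7 - 6) = 0.038500

P(6.1) = 10×L_0(6.1) + 15×L_1(6.1) + 12×L_2(6.1) + 3×L_3(6.1)
P(6.1) = 11.337000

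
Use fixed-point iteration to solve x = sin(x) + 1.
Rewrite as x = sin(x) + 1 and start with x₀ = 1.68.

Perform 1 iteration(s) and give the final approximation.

Equation: x = sin(x) + 1
Fixed-point form: x = sin(x) + 1
x₀ = 1.68

x_1 = g(1.680000) = 1.994043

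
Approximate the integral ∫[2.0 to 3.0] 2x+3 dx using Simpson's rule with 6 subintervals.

f(x) = 2x+3
a = 2.0, b = 3.0, n = 6
h = (b - a)/n = 0.166667

Simpson's rule: (h/3)[f(x₀) + 4f(x₁) + 2f(x₂) + ... + f(xₙ)]

x_0 = 2.0000, f(x_0) = 7.000000, coefficient = 1
x_1 = 2.1667, f(x_1) = 7.333333, coefficient = 4
x_2 = 2.3333, f(x_2) = 7.666667, coefficient = 2
x_3 = 2.5000, f(x_3) = 8.000000, coefficient = 4
x_4 = 2.6667, f(x_4) = 8.333333, coefficient = 2
x_5 = 2.8333, f(x_5) = 8.666667, coefficient = 4
x_6 = 3.0000, f(x_6) = 9.000000, coefficient = 1

I ≈ (0.166667/3) × 144.000000 = 8.000000
Exact value: 8.000000
Error: 0.000000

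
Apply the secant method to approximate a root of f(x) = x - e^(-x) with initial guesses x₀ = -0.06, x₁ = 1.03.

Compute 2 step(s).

f(x) = x - e^(-x)
x₀ = -0.06, x₁ = 1.03

Secant formula: x_{n+1} = x_n - f(x_n)(x_n - x_{n-1})/(f(x_n) - f(x_{n-1}))

Iteration 1:
  f(-0.060000) = -1.121837
  f(1.030000) = 0.672993
  x_2 = 1.030000 - 0.672993×(1.030000 - (-0.060000))/(0.672993 - (-1.121837))
       = 0.621291
Iteration 2:
  f(1.030000) = 0.672993
  f(0.621291) = 0.084041
  x_3 = 0.621291 - 0.084041×(0.621291 - 1.030000)/(0.084041 - 0.672993)
       = 0.562970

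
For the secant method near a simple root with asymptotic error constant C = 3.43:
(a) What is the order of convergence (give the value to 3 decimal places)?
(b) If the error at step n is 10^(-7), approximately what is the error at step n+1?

(a) Secant method has superlinear convergence with order φ = (1+√5)/2 ≈ 1.618.
    This means |e_{n+1}| ≈ C|e_n|^1.618.

(b) With |e_n| = 10^(-7) and C = 3.43:
    |e_{n+1}| ≈ 3.43 × (10^(-7))^1.618 = 3.43 × 10^(-11.33)

(a) ≈ 1.618 (golden ratio); (b) |e_{n+1}| ≈ 1.618e-11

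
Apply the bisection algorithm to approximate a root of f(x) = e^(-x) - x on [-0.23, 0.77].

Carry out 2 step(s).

f(x) = e^(-x) - x
Initial interval: [-0.23, 0.77]

Iteration 1:
  c_1 = (-0.230000 + 0.770000)/2 = 0.270000
  f(c_1) = f(0.270000) = 0.493379
  f(a) × f(c) ≥ 0, new interval: [0.270000, 0.770000]
Iteration 2:
  c_2 = (0.270000 + 0.770000)/2 = 0.520000
  f(c_2) = f(0.520000) = 0.074521
  f(a) × f(c) ≥ 0, new interval: [0.520000, 0.770000]

After 2 iteration(s), the approximation is c_2 = 0.520000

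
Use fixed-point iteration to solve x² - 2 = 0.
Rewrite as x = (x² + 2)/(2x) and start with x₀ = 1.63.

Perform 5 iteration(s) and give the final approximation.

Equation: x² - 2 = 0
Fixed-point form: x = (x² + 2)/(2x)
x₀ = 1.63

x_1 = g(1.630000) = 1.428497
x_2 = g(1.428497) = 1.414285
x_3 = g(1.414285) = 1.414214
x_4 = g(1.414214) = 1.414214
x_5 = g(1.414214) = 1.414214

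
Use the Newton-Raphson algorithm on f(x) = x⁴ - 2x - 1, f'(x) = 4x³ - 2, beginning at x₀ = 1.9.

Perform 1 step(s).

f(x) = x⁴ - 2x - 1
f'(x) = 4x³ - 2
x₀ = 1.9

Newton-Raphson formula: x_{n+1} = x_n - f(x_n)/f'(x_n)

Iteration 1:
  f(1.900000) = 8.232100
  f'(1.900000) = 25.436000
  x_1 = 1.900000 - 8.232100/25.436000 = 1.576360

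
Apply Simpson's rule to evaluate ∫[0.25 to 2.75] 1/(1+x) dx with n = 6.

f(x) = 1/(1+x)
a = 0.25, b = 2.75, n = 6
h = (b - a)/n = 0.416667

Simpson's rule: (h/3)[f(x₀) + 4f(x₁) + 2f(x₂) + ... + f(xₙ)]

x_0 = 0.2500, f(x_0) = 0.800000, coefficient = 1
x_1 = 0.6667, f(x_1) = 0.600000, coefficient = 4
x_2 = 1.0833, f(x_2) = 0.480000, coefficient = 2
x_3 = 1.5000, f(x_3) = 0.400000, coefficient = 4
x_4 = 1.9167, f(x_4) = 0.342857, coefficient = 2
x_5 = 2.3333, f(x_5) = 0.300000, coefficient = 4
x_6 = 2.7500, f(x_6) = 0.266667, coefficient = 1

I ≈ (0.416667/3) × 7.912381 = 1.098942
Exact value: 1.098612
Error: 0.000330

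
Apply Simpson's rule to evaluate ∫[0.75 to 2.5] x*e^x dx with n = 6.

f(x) = x*e^x
a = 0.75, b = 2.5, n = 6
h = (b - a)/n = 0.291667

Simpson's rule: (h/3)[f(x₀) + 4f(x₁) + 2f(x₂) + ... + f(xₙ)]

x_0 = 0.7500, f(x_0) = 1.587750, coefficient = 1
x_1 = 1.0417, f(x_1) = 2.952017, coefficient = 4
x_2 = 1.3333, f(x_2) = 5.058224, coefficient = 2
x_3 = 1.6250, f(x_3) = 8.252431, coefficient = 4
x_4 = 1.9167, f(x_4) = 13.029998, coefficient = 2
x_5 = 2.2083, f(x_5) = 20.097017, coefficient = 4
x_6 = 2.5000, f(x_6) = 30.456235, coefficient = 1

I ≈ (0.291667/3) × 193.426290 = 18.805334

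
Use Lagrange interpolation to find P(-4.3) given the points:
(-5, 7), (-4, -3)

Lagrange interpolation formula:
P(x) = Σ yᵢ × Lᵢ(x)
where Lᵢ(x) = Π_{j≠i} (x - xⱼ)/(xᵢ - xⱼ)

L_0(-4.3) = (-4.3 - (-4))/(-5 - (-4)) = 0.300000
L_1(-4.3) = (-4.3 - (-5))/(-4 - (-5)) = 0.700000

P(-4.3) = 7×L_0(-4.3) + (-3)×L_1(-4.3)
P(-4.3) = 0.000000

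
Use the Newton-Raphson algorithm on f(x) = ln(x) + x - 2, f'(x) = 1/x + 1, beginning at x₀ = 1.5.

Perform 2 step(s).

f(x) = ln(x) + x - 2
f'(x) = 1/x + 1
x₀ = 1.5

Newton-Raphson formula: x_{n+1} = x_n - f(x_n)/f'(x_n)

Iteration 1:
  f(1.500000) = -0.094535
  f'(1.500000) = 1.666667
  x_1 = 1.500000 - (-0.094535)/1.666667 = 1.556721
Iteration 2:
  f(1.556721) = -0.000697
  f'(1.556721) = 1.642376
  x_2 = 1.556721 - (-0.000697)/1.642376 = 1.557146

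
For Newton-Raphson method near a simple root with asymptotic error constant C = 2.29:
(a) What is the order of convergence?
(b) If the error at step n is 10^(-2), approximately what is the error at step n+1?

(a) Newton-Raphson has quadratic (order 2) convergence near simple roots.
    This means |e_{n+1}| ≈ C|e_n|².

(b) With |e_n| = 10^(-2) and C = 2.29:
    |e_{n+1}| ≈ 2.29 × (10^(-2))² = 2.29 × 10^(-4)

(a) 2 (quadratic); (b) |e_{n+1}| ≈ 2.290e-04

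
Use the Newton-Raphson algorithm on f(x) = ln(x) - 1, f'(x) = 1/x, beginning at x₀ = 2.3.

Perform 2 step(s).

f(x) = ln(x) - 1
f'(x) = 1/x
x₀ = 2.3

Newton-Raphson formula: x_{n+1} = x_n - f(x_n)/f'(x_n)

Iteration 1:
  f(2.300000) = -0.167091
  f'(2.300000) = 0.434783
  x_1 = 2.300000 - (-0.167091)/0.434783 = 2.684309
Iteration 2:
  f(2.684309) = -0.012577
  f'(2.684309) = 0.372535
  x_2 = 2.684309 - (-0.012577)/0.372535 = 2.718069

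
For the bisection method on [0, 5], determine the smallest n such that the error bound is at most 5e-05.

We need (b-a)/2^n ≤ 5e-05
(5 - 0)/2^n ≤ 5e-05
5/2^n ≤ 5e-05
2^n ≥ 100000
n ≥ log₂(100000) = 16.61
n ≥ 17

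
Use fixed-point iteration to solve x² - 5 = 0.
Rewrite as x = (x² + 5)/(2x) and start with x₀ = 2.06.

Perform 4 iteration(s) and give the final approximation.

Equation: x² - 5 = 0
Fixed-point form: x = (x² + 5)/(2x)
x₀ = 2.06

x_1 = g(2.060000) = 2.243592
x_2 = g(2.243592) = 2.236081
x_3 = g(2.236081) = 2.236068
x_4 = g(2.236068) = 2.236068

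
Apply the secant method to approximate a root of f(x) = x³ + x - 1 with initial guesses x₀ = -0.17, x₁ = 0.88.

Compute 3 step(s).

f(x) = x³ + x - 1
x₀ = -0.17, x₁ = 0.88

Secant formula: x_{n+1} = x_n - f(x_n)(x_n - x_{n-1})/(f(x_n) - f(x_{n-1}))

Iteration 1:
  f(-0.170000) = -1.174913
  f(0.880000) = 0.561472
  x_2 = 0.880000 - 0.561472×(0.880000 - (-0.170000))/(0.561472 - (-1.174913))
       = 0.540475
Iteration 2:
  f(0.880000) = 0.561472
  f(0.540475) = -0.301645
  x_3 = 0.540475 - (-0.301645)×(0.540475 - 0.880000)/(-0.301645 - 0.561472)
       = 0.659133
Iteration 3:
  f(0.540475) = -0.301645
  f(0.659133) = -0.054502
  x_4 = 0.659133 - (-0.054502)×(0.659133 - 0.540475)/(-0.054502 - (-0.301645))
       = 0.685301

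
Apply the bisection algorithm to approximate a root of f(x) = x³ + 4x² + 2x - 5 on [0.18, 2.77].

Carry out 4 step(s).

f(x) = x³ + 4x² + 2x - 5
Initial interval: [0.18, 2.77]

Iteration 1:
  c_1 = (0.180000 + 2.770000)/2 = 1.475000
  f(c_1) = f(1.475000) = 9.861547
  f(a) × f(c) < 0, new interval: [0.180000, 1.475000]
Iteration 2:
  c_2 = (0.180000 + 1.475000)/2 = 0.827500
  f(c_2) = f(0.827500) = -0.039339
  f(a) × f(c) ≥ 0, new interval: [0.827500, 1.475000]
Iteration 3:
  c_3 = (0.827500 + 1.475000)/2 = 1.151250
  f(c_3) = f(1.151250) = 4.129846
  f(a) × f(c) < 0, new interval: [0.827500, 1.151250]
Iteration 4:
  c_4 = (0.827500 + 1.151250)/2 = 0.989375
  f(c_4) = f(0.989375) = 1.862664
  f(a) × f(c) < 0, new interval: [0.827500, 0.989375]

After 4 iteration(s), the approximation is c_4 = 0.989375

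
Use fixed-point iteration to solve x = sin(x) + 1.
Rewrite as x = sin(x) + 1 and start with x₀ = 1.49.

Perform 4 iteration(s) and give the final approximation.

Equation: x = sin(x) + 1
Fixed-point form: x = sin(x) + 1
x₀ = 1.49

x_1 = g(1.490000) = 1.996738
x_2 = g(1.996738) = 1.910650
x_3 = g(1.910650) = 1.942803
x_4 = g(1.942803) = 1.931600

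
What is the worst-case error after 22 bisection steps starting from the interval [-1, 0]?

Bisection error bound: |error| ≤ (b-a)/2^n
|error| ≤ (0 - (-1))/2^22 = 1/2^22
|error| ≤ 0.0000002384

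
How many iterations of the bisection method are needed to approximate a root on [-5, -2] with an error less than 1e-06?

We need (b-a)/2^n ≤ 1e-06
(-2 - (-5))/2^n ≤ 1e-06
3/2^n ≤ 1e-06
2^n ≥ 3000000
n ≥ log₂(3000000) = 21.52
n ≥ 22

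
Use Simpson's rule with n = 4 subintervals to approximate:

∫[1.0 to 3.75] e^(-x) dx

f(x) = e^(-x)
a = 1.0, b = 3.75, n = 4
h = (b - a)/n = 0.687500

Simpson's rule: (h/3)[f(x₀) + 4f(x₁) + 2f(x₂) + ... + f(xₙ)]

x_0 = 1.0000, f(x_0) = 0.367879, coefficient = 1
x_1 = 1.6875, f(x_1) = 0.184981, coefficient = 4
x_2 = 2.3750, f(x_2) = 0.093014, coefficient = 2
x_3 = 3.0625, f(x_3) = 0.046771, coefficient = 4
x_4 = 3.7500, f(x_4) = 0.023518, coefficient = 1

I ≈ (0.687500/3) × 1.504434 = 0.344766
Exact value: 0.344362
Error: 0.000404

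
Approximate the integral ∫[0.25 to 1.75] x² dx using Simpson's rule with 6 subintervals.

f(x) = x²
a = 0.25, b = 1.75, n = 6
h = (b - a)/n = 0.250000

Simpson's rule: (h/3)[f(x₀) + 4f(x₁) + 2f(x₂) + ... + f(xₙ)]

x_0 = 0.2500, f(x_0) = 0.062500, coefficient = 1
x_1 = 0.5000, f(x_1) = 0.250000, coefficient = 4
x_2 = 0.7500, f(x_2) = 0.562500, coefficient = 2
x_3 = 1.0000, f(x_3) = 1.000000, coefficient = 4
x_4 = 1.2500, f(x_4) = 1.562500, coefficient = 2
x_5 = 1.5000, f(x_5) = 2.250000, coefficient = 4
x_6 = 1.7500, f(x_6) = 3.062500, coefficient = 1

I ≈ (0.250000/3) × 21.375000 = 1.781250
Exact value: 1.781250
Error: 0.000000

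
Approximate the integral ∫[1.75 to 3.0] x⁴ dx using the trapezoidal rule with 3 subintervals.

f(x) = x⁴
a = 1.75, b = 3.0, n = 3
h = (b - a)/n = 0.416667

Trapezoidal rule: (h/2)[f(x₀) + 2f(x₁) + 2f(x₂) + ... + f(xₙ)]

x_0 = 1.7500, f(x_0) = 9.378906, coefficient = 1
x_1 = 2.1667, f(x_1) = 22.037809, coefficient = 2
x_2 = 2.5833, f(x_2) = 44.537085, coefficient = 2
x_3 = 3.0000, f(x_3) = 81.000000, coefficient = 1

I ≈ (0.416667/2) × 223.528694 = 46.568478
Exact value: 45.317383
Error: 1.251095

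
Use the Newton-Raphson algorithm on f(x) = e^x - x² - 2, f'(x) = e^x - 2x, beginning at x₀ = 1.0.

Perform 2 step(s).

f(x) = e^x - x² - 2
f'(x) = e^x - 2x
x₀ = 1.0

Newton-Raphson formula: x_{n+1} = x_n - f(x_n)/f'(x_n)

Iteration 1:
  f(1.000000) = -0.281718
  f'(1.000000) = 0.718282
  x_1 = 1.000000 - (-0.281718)/0.718282 = 1.392211
Iteration 2:
  f(1.392211) = 0.085485
  f'(1.392211) = 1.239315
  x_2 = 1.392211 - 0.085485/1.239315 = 1.323233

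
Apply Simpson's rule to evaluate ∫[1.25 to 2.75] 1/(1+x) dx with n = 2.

f(x) = 1/(1+x)
a = 1.25, b = 2.75, n = 2
h = (b - a)/n = 0.750000

Simpson's rule: (h/3)[f(x₀) + 4f(x₁) + 2f(x₂) + ... + f(xₙ)]

x_0 = 1.2500, f(x_0) = 0.444444, coefficient = 1
x_1 = 2.0000, f(x_1) = 0.333333, coefficient = 4
x_2 = 2.7500, f(x_2) = 0.266667, coefficient = 1

I ≈ (0.750000/3) × 2.044444 = 0.511111
Exact value: 0.510826
Error: 0.000285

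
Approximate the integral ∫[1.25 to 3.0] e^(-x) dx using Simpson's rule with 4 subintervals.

f(x) = e^(-x)
a = 1.25, b = 3.0, n = 4
h = (b - a)/n = 0.437500

Simpson's rule: (h/3)[f(x₀) + 4f(x₁) + 2f(x₂) + ... + f(xₙ)]

x_0 = 1.2500, f(x_0) = 0.286505, coefficient = 1
x_1 = 1.6875, f(x_1) = 0.184981, coefficient = 4
x_2 = 2.1250, f(x_2) = 0.119433, coefficient = 2
x_3 = 2.5625, f(x_3) = 0.077112, coefficient = 4
x_4 = 3.0000, f(x_4) = 0.049787, coefficient = 1

I ≈ (0.437500/3) × 1.623530 = 0.236765
Exact value: 0.236718
Error: 0.000047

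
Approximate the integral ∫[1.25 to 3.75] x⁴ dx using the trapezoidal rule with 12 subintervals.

f(x) = x⁴
a = 1.25, b = 3.75, n = 12
h = (b - a)/n = 0.208333

Trapezoidal rule: (h/2)[f(x₀) + 2f(x₁) + 2f(x₂) + ... + f(xₙ)]

x_0 = 1.2500, f(x_0) = 2.441406, coefficient = 1
x_1 = 1.4583, f(x_1) = 4.523006, coefficient = 2
x_2 = 1.6667, f(x_2) = 7.716049, coefficient = 2
x_3 = 1.8750, f(x_3) = 12.359619, coefficient = 2
x_4 = 2.0833, f(x_4) = 18.838011, coefficient = 2
x_5 = 2.2917, f(x_5) = 27.580732, coefficient = 2
x_6 = 2.5000, f(x_6) = 39.062500, coefficient = 2
x_7 = 2.7083, f(x_7) = 53.803244, coefficient = 2
x_8 = 2.9167, f(x_8) = 72.368104, coefficient = 2
x_9 = 3.1250, f(x_9) = 95.367432, coefficient = 2
x_10 = 3.3333, f(x_10) = 123.456790, coefficient = 2
x_11 = 3.5417, f(x_11) = 157.336953, coefficient = 2
x_12 = 3.7500, f(x_12) = 197.753906, coefficient = 1

I ≈ (0.208333/2) × 1425.020194 = 148.439604
Exact value: 147.705078
Error: 0.734525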